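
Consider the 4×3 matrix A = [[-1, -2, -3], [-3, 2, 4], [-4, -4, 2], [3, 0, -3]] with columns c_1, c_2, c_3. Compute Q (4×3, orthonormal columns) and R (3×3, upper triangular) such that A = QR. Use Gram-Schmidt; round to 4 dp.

Q = [[-0.1690, -0.3716, -0.9129], [-0.5071, 0.6792, -0.1826], [-0.6761, -0.5895, 0.3651], [0.5071, -0.2307, 0.0000]], R = [[5.9161, 2.0284, -4.3948], [0.0000, 4.4593, 3.3445], [0.0000, 0.0000, 2.7386]]

q_1 = c_1/‖c_1‖ = (-1, -3, -4, 3)/5.9161 = (-0.1690, -0.5071, -0.6761, 0.5071).
r_{12} = q_1·c_2 = 2.0284.
u_2 = c_2 − 2.0284·q_1 = (-1.6571, 3.0286, -2.6286, -1.0286).
‖u_2‖ = 4.4593, so q_2 = (-0.3716, 0.6792, -0.5895, -0.2307).
r_{13} = q_1·c_3 = -4.3948; r_{23} = q_2·c_3 = 3.3445.
u_3 = c_3 + 4.3948·q_1 − 3.3445·q_2 = (-2.5000, -0.5000, 1.0000, 0.0000).
‖u_3‖ = 2.7386, so q_3 = (-0.9129, -0.1826, 0.3651, 0.0000).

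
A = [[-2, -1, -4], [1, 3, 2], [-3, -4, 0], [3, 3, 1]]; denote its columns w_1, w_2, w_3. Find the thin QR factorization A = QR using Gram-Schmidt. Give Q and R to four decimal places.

Q = [[-0.4170, 0.5324, -0.6865], [0.2085, 0.7894, 0.5517], [-0.6255, -0.2570, 0.4170], [0.6255, -0.1652, -0.2245]], R = [[4.7958, 5.4214, 2.7107], [0.0000, 2.3683, -0.7160], [0.0000, 0.0000, 3.6248]]

w_1 = (-2, 1, -3, 3); ‖w_1‖ = 4.7958, so e_1 = (-0.4170, 0.2085, -0.6255, 0.6255).
e_1·w_2 = (-0.4170)·(-1) + 0.2085·3 + (-0.6255)·(-4) + 0.6255·3 = 5.4214.
u_2 = w_2 − 5.4214·e_1 = (1.2609, 1.8696, -0.6087, -0.3913).
‖u_2‖ = 2.3683, so e_2 = (0.5324, 0.7894, -0.2570, -0.1652).
e_1·w_3 = (-0.4170)·(-4) + 0.2085·2 + (-0.6255)·0 + 0.6255·1 = 2.7107; e_2·w_3 = 0.5324·(-4) + 0.7894·2 + (-0.2570)·0 + (-0.1652)·1 = -0.7160.
u_3 = w_3 − 2.7107·e_1 + 0.7160·e_2 = (-2.4884, 2.0000, 1.5116, -0.8140).
‖u_3‖ = 3.6248, so e_3 = (-0.6865, 0.5517, 0.4170, -0.2245).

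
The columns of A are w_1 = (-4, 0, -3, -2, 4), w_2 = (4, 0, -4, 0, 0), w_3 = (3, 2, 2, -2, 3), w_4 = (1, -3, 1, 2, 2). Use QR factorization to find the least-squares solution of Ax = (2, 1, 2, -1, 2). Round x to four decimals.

q_1 = w_1/‖w_1‖ = (-4, 0, -3, -2, 4)/6.7082 = (-0.5963, 0.0000, -0.4472, -0.2981, 0.5963).
r_{12} = q_1·w_2 = -0.5963.
u_2 = w_2 + 0.5963·q_1 = (3.6444, 0.0000, -4.2667, -0.1778, 0.3556).
‖u_2‖ = 5.6253, so q_2 = (0.6479, 0.0000, -0.7585, -0.0316, 0.0632).
r_{13} = q_1·w_3 = -0.2981; r_{23} = q_2·w_3 = 0.6795.
u_3 = w_3 + 0.2981·q_1 − 0.6795·q_2 = (2.3820, 2.0000, 2.3820, -2.0674, 3.1348).
‖u_3‖ = 5.4267, so q_3 = (0.4389, 0.3685, 0.4389, -0.3810, 0.5777).
r_{14} = q_1·w_4 = -0.4472; r_{24} = q_2·w_4 = -0.0474; r_{34} = q_3·w_4 = 0.1656.
u_4 = w_4 + 0.4472·q_1 + 0.0474·q_2 − 0.1656·q_3 = (0.6913, -3.0610, 0.6913, 1.9283, 2.1740).
‖u_4‖ = 4.3325, so q_4 = (0.1596, -0.7065, 0.1596, 0.4451, 0.5018).
Qᵀb = (-0.5963, -0.0632, 3.6606, 0.4903).
Back-substitute: x_4 = 0.4903/4.3325 = 0.1132.
x_3 = (3.6606 − 0.1656·0.1132)/5.4267 = 0.6711.
x_2 = (-0.0632 − 0.6795·0.6711 + 0.0474·0.1132)/5.6253 = -0.0913.
x_1 = (-0.5963 + 0.5963·(-0.0913) + 0.2981·0.6711 + 0.4472·0.1132)/6.7082 = -0.0596.

x = (-0.0596, -0.0913, 0.6711, 0.1132)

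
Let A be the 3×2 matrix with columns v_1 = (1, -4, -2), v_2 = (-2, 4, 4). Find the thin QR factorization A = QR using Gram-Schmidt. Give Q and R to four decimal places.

v_1 = (1, -4, -2); ‖v_1‖ = 4.5826, so e_1 = (0.2182, -0.8729, -0.4364).
e_1·v_2 = 0.2182·(-2) + (-0.8729)·4 + (-0.4364)·4 = -5.6737.
u_2 = v_2 + 5.6737·e_1 = (-0.7619, -0.9524, 1.5238).
‖u_2‖ = 1.9518, so e_2 = (-0.3904, -0.4880, 0.7807).

Q = [[0.2182, -0.3904], [-0.8729, -0.4880], [-0.4364, 0.7807]], R = [[4.5826, -5.6737], [0.0000, 1.9518]]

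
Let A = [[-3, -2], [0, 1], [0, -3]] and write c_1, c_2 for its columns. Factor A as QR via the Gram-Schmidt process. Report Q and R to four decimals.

Q = [[-1.0000, 0.0000], [0.0000, 0.3162], [0.0000, -0.9487]], R = [[3.0000, 2.0000], [0.0000, 3.1623]]

e_1 = c_1/‖c_1‖ = (-3, 0, 0)/3.0000 = (-1.0000, 0.0000, 0.0000).
r_{12} = e_1·c_2 = 2.0000.
u_2 = c_2 − 2.0000·e_1 = (0.0000, 1.0000, -3.0000).
‖u_2‖ = 3.1623, so e_2 = (0.0000, 0.3162, -0.9487).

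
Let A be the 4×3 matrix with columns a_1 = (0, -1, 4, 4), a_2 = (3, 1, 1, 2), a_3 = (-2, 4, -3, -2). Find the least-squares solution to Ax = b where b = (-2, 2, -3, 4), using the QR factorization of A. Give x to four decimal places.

a_1 = (0, -1, 4, 4); ‖a_1‖ = 5.7446, so e_1 = (0.0000, -0.1741, 0.6963, 0.6963).
e_1·a_2 = 0.0000·3 + (-0.1741)·1 + 0.6963·1 + 0.6963·2 = 1.9149.
u_2 = a_2 − 1.9149·e_1 = (3.0000, 1.3333, -0.3333, 0.6667).
‖u_2‖ = 3.3665, so e_2 = (0.8911, 0.3961, -0.0990, 0.1980).
e_1·a_3 = 0.0000·(-2) + (-0.1741)·4 + 0.6963·(-3) + 0.6963·(-2) = -4.1779; e_2·a_3 = 0.8911·(-2) + 0.3961·4 + (-0.0990)·(-3) + 0.1980·(-2) = -0.2970.
u_3 = a_3 + 4.1779·e_1 + 0.2970·e_2 = (-1.7353, 3.3904, -0.1203, 0.9679).
‖u_3‖ = 3.9316, so e_3 = (-0.4414, 0.8623, -0.0306, 0.2462).
Qᵀb = (0.3482, 0.0990, 3.6840).
Back-substitute: x_3 = 3.6840/3.9316 = 0.9370.
x_2 = (0.0990 + 0.2970·0.9370)/3.3665 = 0.1121.
x_1 = (0.3482 − 1.9149·0.1121 + 4.1779·0.9370)/5.7446 = 0.7047.

x = (0.7047, 0.1121, 0.9370)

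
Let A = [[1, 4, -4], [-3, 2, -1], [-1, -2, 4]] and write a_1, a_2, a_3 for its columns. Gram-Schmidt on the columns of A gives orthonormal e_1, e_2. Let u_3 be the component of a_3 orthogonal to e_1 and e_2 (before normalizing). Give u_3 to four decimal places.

a_1 = (1, -3, -1); ‖a_1‖ = 3.3166, so e_1 = (0.3015, -0.9045, -0.3015).
e_1·a_2 = 0.3015·4 + (-0.9045)·2 + (-0.3015)·(-2) = 0.0000.
u_2 = a_2 + 0.0000·e_1 = (4.0000, 2.0000, -2.0000).
‖u_2‖ = 4.8990, so e_2 = (0.8165, 0.4082, -0.4082).
e_1·a_3 = 0.3015·(-4) + (-0.9045)·(-1) + (-0.3015)·4 = -1.5076; e_2·a_3 = 0.8165·(-4) + 0.4082·(-1) + (-0.4082)·4 = -5.3072.
u_3 = a_3 + 1.5076·e_1 + 5.3072·e_2 = (0.7879, -0.1970, 1.3788).

u_3 = (0.7879, -0.1970, 1.3788)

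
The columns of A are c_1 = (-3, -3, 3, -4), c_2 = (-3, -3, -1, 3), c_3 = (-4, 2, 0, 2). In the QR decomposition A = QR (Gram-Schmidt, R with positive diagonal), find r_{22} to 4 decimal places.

r_{22} = 5.2717

c_1 = (-3, -3, 3, -4); ‖c_1‖ = 6.5574, so e_1 = (-0.4575, -0.4575, 0.4575, -0.6100).
e_1·c_2 = (-0.4575)·(-3) + (-0.4575)·(-3) + 0.4575·(-1) + (-0.6100)·3 = 0.4575.
u_2 = c_2 − 0.4575·e_1 = (-2.7907, -2.7907, -1.2093, 3.2791).
r_{22} = ‖u_2‖ = 5.2717.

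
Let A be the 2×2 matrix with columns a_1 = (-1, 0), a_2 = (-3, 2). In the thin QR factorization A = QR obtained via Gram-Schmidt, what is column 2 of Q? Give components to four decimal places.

q_1 = a_1/‖a_1‖ = (-1, 0)/1.0000 = (-1.0000, 0.0000).
r_{12} = q_1·a_2 = 3.0000.
u_2 = a_2 − 3.0000·q_1 = (0.0000, 2.0000).
‖u_2‖ = 2.0000, so q_2 = (0.0000, 1.0000).

q_2 = (0.0000, 1.0000)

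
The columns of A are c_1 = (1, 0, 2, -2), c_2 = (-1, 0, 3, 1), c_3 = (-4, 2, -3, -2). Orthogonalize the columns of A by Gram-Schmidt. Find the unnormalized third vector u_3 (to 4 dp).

q_1 = c_1/‖c_1‖ = (1, 0, 2, -2)/3.0000 = (0.3333, 0.0000, 0.6667, -0.6667).
r_{12} = q_1·c_2 = 1.0000.
u_2 = c_2 − 1.0000·q_1 = (-1.3333, 0.0000, 2.3333, 1.6667).
‖u_2‖ = 3.1623, so q_2 = (-0.4216, 0.0000, 0.7379, 0.5270).
r_{13} = q_1·c_3 = -2.0000; r_{23} = q_2·c_3 = -1.5811.
u_3 = c_3 + 2.0000·q_1 + 1.5811·q_2 = (-4.0000, 2.0000, -0.5000, -2.5000).

u_3 = (-4.0000, 2.0000, -0.5000, -2.5000)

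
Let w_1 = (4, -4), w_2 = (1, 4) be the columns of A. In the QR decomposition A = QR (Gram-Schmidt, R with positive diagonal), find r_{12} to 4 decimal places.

r_{12} = -2.1213

w_1 = (4, -4); ‖w_1‖ = 5.6569, so q_1 = (0.7071, -0.7071).
r_{12} = q_1·w_2 = -2.1213.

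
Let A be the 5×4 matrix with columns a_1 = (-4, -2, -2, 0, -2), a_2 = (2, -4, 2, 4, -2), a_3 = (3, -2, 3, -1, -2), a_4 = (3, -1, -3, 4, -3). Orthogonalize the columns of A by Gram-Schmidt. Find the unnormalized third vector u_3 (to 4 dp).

a_1 = (-4, -2, -2, 0, -2); ‖a_1‖ = 5.2915, so q_1 = (-0.7559, -0.3780, -0.3780, 0.0000, -0.3780).
q_1·a_2 = (-0.7559)·2 + (-0.3780)·(-4) + (-0.3780)·2 + 0.0000·4 + (-0.3780)·(-2) = 0.0000.
u_2 = a_2 + 0.0000·q_1 = (2.0000, -4.0000, 2.0000, 4.0000, -2.0000).
‖u_2‖ = 6.6332, so q_2 = (0.3015, -0.6030, 0.3015, 0.6030, -0.3015).
q_1·a_3 = (-0.7559)·3 + (-0.3780)·(-2) + (-0.3780)·3 + 0.0000·(-1) + (-0.3780)·(-2) = -1.8898; q_2·a_3 = 0.3015·3 + (-0.6030)·(-2) + 0.3015·3 + 0.6030·(-1) + (-0.3015)·(-2) = 3.0151.
u_3 = a_3 + 1.8898·q_1 − 3.0151·q_2 = (0.6623, -0.8961, 1.3766, -2.8182, -1.8052).

u_3 = (0.6623, -0.8961, 1.3766, -2.8182, -1.8052)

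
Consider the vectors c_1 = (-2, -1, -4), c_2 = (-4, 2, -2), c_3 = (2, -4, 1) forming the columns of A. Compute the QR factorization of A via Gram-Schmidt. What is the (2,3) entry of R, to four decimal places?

c_1 = (-2, -1, -4); ‖c_1‖ = 4.5826, so q_1 = (-0.4364, -0.2182, -0.8729).
q_1·c_2 = (-0.4364)·(-4) + (-0.2182)·2 + (-0.8729)·(-2) = 3.0551.
u_2 = c_2 − 3.0551·q_1 = (-2.6667, 2.6667, 0.6667).
‖u_2‖ = 3.8297, so q_2 = (-0.6963, 0.6963, 0.1741).
r_{23} = q_2·c_3 = -4.0038.

r_{23} = -4.0038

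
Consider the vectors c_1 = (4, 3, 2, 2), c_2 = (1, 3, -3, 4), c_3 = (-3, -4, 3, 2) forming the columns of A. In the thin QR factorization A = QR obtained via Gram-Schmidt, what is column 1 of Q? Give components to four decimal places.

q_1 = (0.6963, 0.5222, 0.3482, 0.3482)

c_1 = (4, 3, 2, 2); ‖c_1‖ = 5.7446, so q_1 = (0.6963, 0.5222, 0.3482, 0.3482).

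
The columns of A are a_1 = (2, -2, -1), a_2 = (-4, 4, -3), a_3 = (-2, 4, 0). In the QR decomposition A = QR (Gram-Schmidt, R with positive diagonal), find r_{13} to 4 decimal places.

r_{13} = -4.0000

a_1 = (2, -2, -1); ‖a_1‖ = 3.0000, so e_1 = (0.6667, -0.6667, -0.3333).
r_{13} = e_1·a_3 = -4.0000.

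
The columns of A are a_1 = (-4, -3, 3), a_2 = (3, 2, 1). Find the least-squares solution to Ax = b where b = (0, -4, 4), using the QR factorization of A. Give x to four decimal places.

e_1 = a_1/‖a_1‖ = (-4, -3, 3)/5.8310 = (-0.6860, -0.5145, 0.5145).
r_{12} = e_1·a_2 = -2.5725.
u_2 = a_2 + 2.5725·e_1 = (1.2353, 0.6765, 2.3235).
‖u_2‖ = 2.7170, so e_2 = (0.4546, 0.2490, 0.8552).
Qᵀb = (4.1160, 2.4248).
Back-substitute: x_2 = 2.4248/2.7170 = 0.8924.
x_1 = (4.1160 + 2.5725·0.8924)/5.8310 = 1.0996.

x = (1.0996, 0.8924)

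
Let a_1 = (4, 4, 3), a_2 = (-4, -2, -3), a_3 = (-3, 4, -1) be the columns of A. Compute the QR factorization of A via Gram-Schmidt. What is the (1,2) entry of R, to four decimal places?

a_1 = (4, 4, 3); ‖a_1‖ = 6.4031, so e_1 = (0.6247, 0.6247, 0.4685).
r_{12} = e_1·a_2 = -5.1537.

r_{12} = -5.1537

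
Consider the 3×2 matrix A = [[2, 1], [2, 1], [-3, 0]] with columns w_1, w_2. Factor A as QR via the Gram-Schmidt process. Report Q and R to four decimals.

w_1 = (2, 2, -3); ‖w_1‖ = 4.1231, so e_1 = (0.4851, 0.4851, -0.7276).
e_1·w_2 = 0.4851·1 + 0.4851·1 + (-0.7276)·0 = 0.9701.
u_2 = w_2 − 0.9701·e_1 = (0.5294, 0.5294, 0.7059).
‖u_2‖ = 1.0290, so e_2 = (0.5145, 0.5145, 0.6860).

Q = [[0.4851, 0.5145], [0.4851, 0.5145], [-0.7276, 0.6860]], R = [[4.1231, 0.9701], [0.0000, 1.0290]]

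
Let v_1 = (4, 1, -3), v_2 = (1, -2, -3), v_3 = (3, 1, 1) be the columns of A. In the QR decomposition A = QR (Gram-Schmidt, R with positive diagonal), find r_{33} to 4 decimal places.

e_1 = v_1/‖v_1‖ = (4, 1, -3)/5.0990 = (0.7845, 0.1961, -0.5883).
r_{12} = e_1·v_2 = 2.1573.
u_2 = v_2 − 2.1573·e_1 = (-0.6923, -2.4231, -1.7308).
‖u_2‖ = 3.0571, so e_2 = (-0.2265, -0.7926, -0.5661).
r_{13} = e_1·v_3 = 1.9612; r_{23} = e_2·v_3 = -2.0381.
u_3 = v_3 − 1.9612·e_1 + 2.0381·e_2 = (1.0000, -1.0000, 1.0000).
r_{33} = ‖u_3‖ = 1.7321.

r_{33} = 1.7321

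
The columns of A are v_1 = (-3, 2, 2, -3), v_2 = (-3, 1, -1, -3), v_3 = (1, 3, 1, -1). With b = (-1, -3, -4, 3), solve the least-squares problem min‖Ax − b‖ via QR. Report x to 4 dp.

x = (-1.0440, 0.7746, -0.8497)

q_1 = v_1/‖v_1‖ = (-3, 2, 2, -3)/5.0990 = (-0.5883, 0.3922, 0.3922, -0.5883).
r_{12} = q_1·v_2 = 3.5301.
u_2 = v_2 − 3.5301·q_1 = (-0.9231, -0.3846, -2.3846, -0.9231).
‖u_2‖ = 2.7456, so q_2 = (-0.3362, -0.1401, -0.8685, -0.3362).
r_{13} = q_1·v_3 = 1.5689; r_{23} = q_2·v_3 = -1.2888.
u_3 = v_3 − 1.5689·q_1 + 1.2888·q_2 = (1.4898, 2.2041, -0.7347, -0.5102).
‖u_3‖ = 2.8067, so q_3 = (0.5308, 0.7853, -0.2618, -0.1818).
Qᵀb = (-3.9223, 3.2219, -2.3850).
Back-substitute: x_3 = -2.3850/2.8067 = -0.8497.
x_2 = (3.2219 + 1.2888·(-0.8497))/2.7456 = 0.7746.
x_1 = (-3.9223 − 3.5301·0.7746 − 1.5689·(-0.8497))/5.0990 = -1.0440.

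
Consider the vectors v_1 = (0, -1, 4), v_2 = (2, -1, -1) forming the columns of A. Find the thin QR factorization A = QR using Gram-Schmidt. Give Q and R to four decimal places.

Q = [[0.0000, 0.8551], [-0.2425, -0.5030], [0.9701, -0.1257]], R = [[4.1231, -0.7276], [0.0000, 2.3389]]

v_1 = (0, -1, 4); ‖v_1‖ = 4.1231, so q_1 = (0.0000, -0.2425, 0.9701).
q_1·v_2 = 0.0000·2 + (-0.2425)·(-1) + 0.9701·(-1) = -0.7276.
u_2 = v_2 + 0.7276·q_1 = (2.0000, -1.1765, -0.2941).
‖u_2‖ = 2.3389, so q_2 = (0.8551, -0.5030, -0.1257).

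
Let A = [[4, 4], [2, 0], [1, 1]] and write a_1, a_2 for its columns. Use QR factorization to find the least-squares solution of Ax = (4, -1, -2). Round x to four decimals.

a_1 = (4, 2, 1); ‖a_1‖ = 4.5826, so q_1 = (0.8729, 0.4364, 0.2182).
q_1·a_2 = 0.8729·4 + 0.4364·0 + 0.2182·1 = 3.7097.
u_2 = a_2 − 3.7097·q_1 = (0.7619, -1.6190, 0.1905).
‖u_2‖ = 1.7995, so q_2 = (0.4234, -0.8997, 0.1059).
Qᵀb = (2.6186, 2.3817).
Back-substitute: x_2 = 2.3817/1.7995 = 1.3235.
x_1 = (2.6186 − 3.7097·1.3235)/4.5826 = -0.5000.

x = (-0.5000, 1.3235)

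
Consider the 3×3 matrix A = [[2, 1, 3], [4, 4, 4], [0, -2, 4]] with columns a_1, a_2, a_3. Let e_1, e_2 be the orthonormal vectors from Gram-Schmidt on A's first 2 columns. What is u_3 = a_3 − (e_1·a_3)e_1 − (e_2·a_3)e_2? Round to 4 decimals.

a_1 = (2, 4, 0); ‖a_1‖ = 4.4721, so e_1 = (0.4472, 0.8944, 0.0000).
e_1·a_2 = 0.4472·1 + 0.8944·4 + 0.0000·(-2) = 4.0249.
u_2 = a_2 − 4.0249·e_1 = (-0.8000, 0.4000, -2.0000).
‖u_2‖ = 2.1909, so e_2 = (-0.3651, 0.1826, -0.9129).
e_1·a_3 = 0.4472·3 + 0.8944·4 + 0.0000·4 = 4.9193; e_2·a_3 = (-0.3651)·3 + 0.1826·4 + (-0.9129)·4 = -4.0166.
u_3 = a_3 − 4.9193·e_1 + 4.0166·e_2 = (-0.6667, 0.3333, 0.3333).

u_3 = (-0.6667, 0.3333, 0.3333)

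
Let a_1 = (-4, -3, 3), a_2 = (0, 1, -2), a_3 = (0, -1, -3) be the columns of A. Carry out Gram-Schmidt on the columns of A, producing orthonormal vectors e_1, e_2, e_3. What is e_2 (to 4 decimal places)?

e_2 = (-0.6544, 0.1273, -0.7453)

a_1 = (-4, -3, 3); ‖a_1‖ = 5.8310, so e_1 = (-0.6860, -0.5145, 0.5145).
e_1·a_2 = (-0.6860)·0 + (-0.5145)·1 + 0.5145·(-2) = -1.5435.
u_2 = a_2 + 1.5435·e_1 = (-1.0588, 0.2059, -1.2059).
‖u_2‖ = 1.6179, so e_2 = (-0.6544, 0.1273, -0.7453).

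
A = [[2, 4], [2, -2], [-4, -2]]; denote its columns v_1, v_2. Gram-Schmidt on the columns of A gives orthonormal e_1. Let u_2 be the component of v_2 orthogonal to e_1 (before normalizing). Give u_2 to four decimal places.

u_2 = (3.0000, -3.0000, 0.0000)

v_1 = (2, 2, -4); ‖v_1‖ = 4.8990, so e_1 = (0.4082, 0.4082, -0.8165).
e_1·v_2 = 0.4082·4 + 0.4082·(-2) + (-0.8165)·(-2) = 2.4495.
u_2 = v_2 − 2.4495·e_1 = (3.0000, -3.0000, 0.0000).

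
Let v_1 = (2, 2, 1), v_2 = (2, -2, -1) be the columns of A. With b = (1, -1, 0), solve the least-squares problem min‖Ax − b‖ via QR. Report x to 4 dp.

v_1 = (2, 2, 1); ‖v_1‖ = 3.0000, so e_1 = (0.6667, 0.6667, 0.3333).
e_1·v_2 = 0.6667·2 + 0.6667·(-2) + 0.3333·(-1) = -0.3333.
u_2 = v_2 + 0.3333·e_1 = (2.2222, -1.7778, -0.8889).
‖u_2‖ = 2.9814, so e_2 = (0.7454, -0.5963, -0.2981).
Qᵀb = (0.0000, 1.3416).
Back-substitute: x_2 = 1.3416/2.9814 = 0.4500.
x_1 = (0.0000 + 0.3333·0.4500)/3.0000 = 0.0500.

x = (0.0500, 0.4500)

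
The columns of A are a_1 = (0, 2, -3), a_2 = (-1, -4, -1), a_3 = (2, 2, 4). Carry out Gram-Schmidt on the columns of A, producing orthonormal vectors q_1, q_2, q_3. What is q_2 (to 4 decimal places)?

q_2 = (-0.2494, -0.8058, -0.5372)

q_1 = a_1/‖a_1‖ = (0, 2, -3)/3.6056 = (0.0000, 0.5547, -0.8321).
r_{12} = q_1·a_2 = -1.3868.
u_2 = a_2 + 1.3868·q_1 = (-1.0000, -3.2308, -2.1538).
‖u_2‖ = 4.0096, so q_2 = (-0.2494, -0.8058, -0.5372).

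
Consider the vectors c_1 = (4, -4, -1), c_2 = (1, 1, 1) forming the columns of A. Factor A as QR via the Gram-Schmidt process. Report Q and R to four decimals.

Q = [[0.6963, 0.6506], [-0.6963, 0.5100], [-0.1741, 0.5627]], R = [[5.7446, -0.1741], [0.0000, 1.7233]]

c_1 = (4, -4, -1); ‖c_1‖ = 5.7446, so e_1 = (0.6963, -0.6963, -0.1741).
e_1·c_2 = 0.6963·1 + (-0.6963)·1 + (-0.1741)·1 = -0.1741.
u_2 = c_2 + 0.1741·e_1 = (1.1212, 0.8788, 0.9697).
‖u_2‖ = 1.7233, so e_2 = (0.6506, 0.5100, 0.5627).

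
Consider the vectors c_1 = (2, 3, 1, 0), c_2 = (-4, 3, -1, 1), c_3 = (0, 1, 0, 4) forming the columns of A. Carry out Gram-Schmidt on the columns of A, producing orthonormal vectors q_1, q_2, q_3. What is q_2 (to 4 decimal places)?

q_2 = (-0.7698, 0.5774, -0.1925, 0.1925)

q_1 = c_1/‖c_1‖ = (2, 3, 1, 0)/3.7417 = (0.5345, 0.8018, 0.2673, 0.0000).
r_{12} = q_1·c_2 = 0.0000.
u_2 = c_2 + 0.0000·q_1 = (-4.0000, 3.0000, -1.0000, 1.0000).
‖u_2‖ = 5.1962, so q_2 = (-0.7698, 0.5774, -0.1925, 0.1925).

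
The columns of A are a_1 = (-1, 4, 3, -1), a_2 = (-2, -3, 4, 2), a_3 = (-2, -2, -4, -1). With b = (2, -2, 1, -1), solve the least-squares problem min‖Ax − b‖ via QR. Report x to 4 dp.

x = (-0.5182, 0.0073, -0.4700)

e_1 = a_1/‖a_1‖ = (-1, 4, 3, -1)/5.1962 = (-0.1925, 0.7698, 0.5774, -0.1925).
r_{12} = e_1·a_2 = 0.0000.
u_2 = a_2 + 0.0000·e_1 = (-2.0000, -3.0000, 4.0000, 2.0000).
‖u_2‖ = 5.7446, so e_2 = (-0.3482, -0.5222, 0.6963, 0.3482).
r_{13} = e_1·a_3 = -3.2717; r_{23} = e_2·a_3 = -1.3926.
u_3 = a_3 + 3.2717·e_1 + 1.3926·e_2 = (-3.1145, -0.2088, -1.1414, -1.1448).
‖u_3‖ = 3.5152, so e_3 = (-0.8860, -0.0594, -0.3247, -0.3257).
Qᵀb = (-1.1547, 0.6963, -1.6523).
Back-substitute: x_3 = -1.6523/3.5152 = -0.4700.
x_2 = (0.6963 + 1.3926·(-0.4700))/5.7446 = 0.0073.
x_1 = (-1.1547 + 0.0000·0.0073 + 3.2717·(-0.4700))/5.1962 = -0.5182.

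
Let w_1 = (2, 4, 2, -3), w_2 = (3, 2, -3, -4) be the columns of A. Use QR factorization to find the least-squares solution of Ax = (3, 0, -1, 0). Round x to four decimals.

w_1 = (2, 4, 2, -3); ‖w_1‖ = 5.7446, so e_1 = (0.3482, 0.6963, 0.3482, -0.5222).
e_1·w_2 = 0.3482·3 + 0.6963·2 + 0.3482·(-3) + (-0.5222)·(-4) = 3.4816.
u_2 = w_2 − 3.4816·e_1 = (1.7879, -0.4242, -4.2121, -2.1818).
‖u_2‖ = 5.0871, so e_2 = (0.3515, -0.0834, -0.8280, -0.4289).
Qᵀb = (0.6963, 1.8824).
Back-substitute: x_2 = 1.8824/5.0871 = 0.3700.
x_1 = (0.6963 − 3.4816·0.3700)/5.7446 = -0.1030.

x = (-0.1030, 0.3700)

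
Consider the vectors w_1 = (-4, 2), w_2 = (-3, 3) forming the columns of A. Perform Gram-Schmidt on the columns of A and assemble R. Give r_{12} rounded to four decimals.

w_1 = (-4, 2); ‖w_1‖ = 4.4721, so e_1 = (-0.8944, 0.4472).
r_{12} = e_1·w_2 = 4.0249.

r_{12} = 4.0249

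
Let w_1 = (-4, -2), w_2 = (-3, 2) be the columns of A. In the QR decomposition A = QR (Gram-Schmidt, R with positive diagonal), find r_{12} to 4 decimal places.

r_{12} = 1.7889

w_1 = (-4, -2); ‖w_1‖ = 4.4721, so e_1 = (-0.8944, -0.4472).
r_{12} = e_1·w_2 = 1.7889.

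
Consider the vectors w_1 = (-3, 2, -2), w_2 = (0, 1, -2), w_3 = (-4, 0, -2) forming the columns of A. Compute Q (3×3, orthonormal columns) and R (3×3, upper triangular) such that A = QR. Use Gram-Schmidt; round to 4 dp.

e_1 = w_1/‖w_1‖ = (-3, 2, -2)/4.1231 = (-0.7276, 0.4851, -0.4851).
r_{12} = e_1·w_2 = 1.4552.
u_2 = w_2 − 1.4552·e_1 = (1.0588, 0.2941, -1.2941).
‖u_2‖ = 1.6977, so e_2 = (0.6237, 0.1732, -0.7623).
r_{13} = e_1·w_3 = 3.8806; r_{23} = e_2·w_3 = -0.9701.
u_3 = w_3 − 3.8806·e_1 + 0.9701·e_2 = (-0.5714, -1.7143, -0.8571).
‖u_3‖ = 2.0000, so e_3 = (-0.2857, -0.8571, -0.4286).

Q = [[-0.7276, 0.6237, -0.2857], [0.4851, 0.1732, -0.8571], [-0.4851, -0.7623, -0.4286]], R = [[4.1231, 1.4552, 3.8806], [0.0000, 1.6977, -0.9701], [0.0000, 0.0000, 2.0000]]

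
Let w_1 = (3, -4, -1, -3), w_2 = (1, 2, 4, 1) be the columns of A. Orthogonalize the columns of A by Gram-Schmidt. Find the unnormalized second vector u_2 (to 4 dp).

w_1 = (3, -4, -1, -3); ‖w_1‖ = 5.9161, so q_1 = (0.5071, -0.6761, -0.1690, -0.5071).
q_1·w_2 = 0.5071·1 + (-0.6761)·2 + (-0.1690)·4 + (-0.5071)·1 = -2.0284.
u_2 = w_2 + 2.0284·q_1 = (2.0286, 0.6286, 3.6571, -0.0286).

u_2 = (2.0286, 0.6286, 3.6571, -0.0286)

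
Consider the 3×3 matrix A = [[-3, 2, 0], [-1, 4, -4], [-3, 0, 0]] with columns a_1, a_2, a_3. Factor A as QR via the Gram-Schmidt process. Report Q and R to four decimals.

Q = [[-0.6882, 0.1097, 0.7171], [-0.2294, 0.9049, -0.3586], [-0.6882, -0.4113, -0.5976]], R = [[4.3589, -2.2942, 0.9177], [0.0000, 3.8389, -3.6195], [0.0000, 0.0000, 1.4343]]

a_1 = (-3, -1, -3); ‖a_1‖ = 4.3589, so q_1 = (-0.6882, -0.2294, -0.6882).
q_1·a_2 = (-0.6882)·2 + (-0.2294)·4 + (-0.6882)·0 = -2.2942.
u_2 = a_2 + 2.2942·q_1 = (0.4211, 3.4737, -1.5789).
‖u_2‖ = 3.8389, so q_2 = (0.1097, 0.9049, -0.4113).
q_1·a_3 = (-0.6882)·0 + (-0.2294)·(-4) + (-0.6882)·0 = 0.9177; q_2·a_3 = 0.1097·0 + 0.9049·(-4) + (-0.4113)·0 = -3.6195.
u_3 = a_3 − 0.9177·q_1 + 3.6195·q_2 = (1.0286, -0.5143, -0.8571).
‖u_3‖ = 1.4343, so q_3 = (0.7171, -0.3586, -0.5976).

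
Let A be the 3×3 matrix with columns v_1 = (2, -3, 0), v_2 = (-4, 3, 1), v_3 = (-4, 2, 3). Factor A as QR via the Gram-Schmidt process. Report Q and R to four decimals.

Q = [[0.5547, -0.7132, 0.4286], [-0.8321, -0.4755, 0.2857], [0.0000, 0.5151, 0.8571]], R = [[3.6056, -4.7150, -3.8829], [0.0000, 1.9415, 3.4471], [0.0000, 0.0000, 1.4286]]

v_1 = (2, -3, 0); ‖v_1‖ = 3.6056, so q_1 = (0.5547, -0.8321, 0.0000).
q_1·v_2 = 0.5547·(-4) + (-0.8321)·3 + 0.0000·1 = -4.7150.
u_2 = v_2 + 4.7150·q_1 = (-1.3846, -0.9231, 1.0000).
‖u_2‖ = 1.9415, so q_2 = (-0.7132, -0.4755, 0.5151).
q_1·v_3 = 0.5547·(-4) + (-0.8321)·2 + 0.0000·3 = -3.8829; q_2·v_3 = (-0.7132)·(-4) + (-0.4755)·2 + 0.5151·3 = 3.4471.
u_3 = v_3 + 3.8829·q_1 − 3.4471·q_2 = (0.6122, 0.4082, 1.2245).
‖u_3‖ = 1.4286, so q_3 = (0.4286, 0.2857, 0.8571).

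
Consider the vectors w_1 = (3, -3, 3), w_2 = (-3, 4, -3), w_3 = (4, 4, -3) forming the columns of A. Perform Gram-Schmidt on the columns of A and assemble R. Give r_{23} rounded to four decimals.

w_1 = (3, -3, 3); ‖w_1‖ = 5.1962, so e_1 = (0.5774, -0.5774, 0.5774).
e_1·w_2 = 0.5774·(-3) + (-0.5774)·4 + 0.5774·(-3) = -5.7735.
u_2 = w_2 + 5.7735·e_1 = (0.3333, 0.6667, 0.3333).
‖u_2‖ = 0.8165, so e_2 = (0.4082, 0.8165, 0.4082).
r_{23} = e_2·w_3 = 3.6742.

r_{23} = 3.6742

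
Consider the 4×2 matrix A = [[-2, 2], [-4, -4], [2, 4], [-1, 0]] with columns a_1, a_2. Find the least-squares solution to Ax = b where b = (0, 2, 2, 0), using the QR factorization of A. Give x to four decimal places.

a_1 = (-2, -4, 2, -1); ‖a_1‖ = 5.0000, so e_1 = (-0.4000, -0.8000, 0.4000, -0.2000).
e_1·a_2 = (-0.4000)·2 + (-0.8000)·(-4) + 0.4000·4 + (-0.2000)·0 = 4.0000.
u_2 = a_2 − 4.0000·e_1 = (3.6000, -0.8000, 2.4000, 0.8000).
‖u_2‖ = 4.4721, so e_2 = (0.8050, -0.1789, 0.5367, 0.1789).
Qᵀb = (-0.8000, 0.7155).
Back-substitute: x_2 = 0.7155/4.4721 = 0.1600.
x_1 = (-0.8000 − 4.0000·0.1600)/5.0000 = -0.2880.

x = (-0.2880, 0.1600)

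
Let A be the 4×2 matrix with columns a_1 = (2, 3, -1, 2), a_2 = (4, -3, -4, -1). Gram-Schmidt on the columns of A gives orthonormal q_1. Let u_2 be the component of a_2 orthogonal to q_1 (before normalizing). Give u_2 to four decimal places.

u_2 = (3.8889, -3.1667, -3.9444, -1.1111)

a_1 = (2, 3, -1, 2); ‖a_1‖ = 4.2426, so q_1 = (0.4714, 0.7071, -0.2357, 0.4714).
q_1·a_2 = 0.4714·4 + 0.7071·(-3) + (-0.2357)·(-4) + 0.4714·(-1) = 0.2357.
u_2 = a_2 − 0.2357·q_1 = (3.8889, -3.1667, -3.9444, -1.1111).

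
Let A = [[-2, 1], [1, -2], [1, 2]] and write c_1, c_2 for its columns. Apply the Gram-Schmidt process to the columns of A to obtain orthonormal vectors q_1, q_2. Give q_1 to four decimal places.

q_1 = (-0.8165, 0.4082, 0.4082)

q_1 = c_1/‖c_1‖ = (-2, 1, 1)/2.4495 = (-0.8165, 0.4082, 0.4082).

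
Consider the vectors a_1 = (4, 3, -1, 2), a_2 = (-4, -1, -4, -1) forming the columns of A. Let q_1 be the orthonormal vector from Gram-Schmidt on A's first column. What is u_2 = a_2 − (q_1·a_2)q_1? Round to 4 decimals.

u_2 = (-1.7333, 0.7000, -4.5667, 0.1333)

q_1 = a_1/‖a_1‖ = (4, 3, -1, 2)/5.4772 = (0.7303, 0.5477, -0.1826, 0.3651).
r_{12} = q_1·a_2 = -3.1038.
u_2 = a_2 + 3.1038·q_1 = (-1.7333, 0.7000, -4.5667, 0.1333).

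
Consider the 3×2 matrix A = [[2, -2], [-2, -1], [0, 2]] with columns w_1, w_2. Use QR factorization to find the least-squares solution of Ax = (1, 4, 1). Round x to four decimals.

w_1 = (2, -2, 0); ‖w_1‖ = 2.8284, so e_1 = (0.7071, -0.7071, 0.0000).
e_1·w_2 = 0.7071·(-2) + (-0.7071)·(-1) + 0.0000·2 = -0.7071.
u_2 = w_2 + 0.7071·e_1 = (-1.5000, -1.5000, 2.0000).
‖u_2‖ = 2.9155, so e_2 = (-0.5145, -0.5145, 0.6860).
Qᵀb = (-2.1213, -1.8865).
Back-substitute: x_2 = -1.8865/2.9155 = -0.6471.
x_1 = (-2.1213 + 0.7071·(-0.6471))/2.8284 = -0.9118.

x = (-0.9118, -0.6471)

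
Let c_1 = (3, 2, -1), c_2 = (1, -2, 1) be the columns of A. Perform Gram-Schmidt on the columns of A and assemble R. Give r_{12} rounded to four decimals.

e_1 = c_1/‖c_1‖ = (3, 2, -1)/3.7417 = (0.8018, 0.5345, -0.2673).
r_{12} = e_1·c_2 = -0.5345.

r_{12} = -0.5345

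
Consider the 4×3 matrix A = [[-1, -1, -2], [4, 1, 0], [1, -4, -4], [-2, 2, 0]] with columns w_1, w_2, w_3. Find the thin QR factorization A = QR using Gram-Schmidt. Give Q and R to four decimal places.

Q = [[-0.2132, -0.2446, -0.5047], [0.8528, 0.3326, -0.3946], [0.2132, -0.8315, -0.3212], [-0.4264, 0.3717, -0.6974]], R = [[4.6904, -0.6396, -0.4264], [0.0000, 4.6466, 3.8151], [0.0000, 0.0000, 2.2942]]

w_1 = (-1, 4, 1, -2); ‖w_1‖ = 4.6904, so q_1 = (-0.2132, 0.8528, 0.2132, -0.4264).
q_1·w_2 = (-0.2132)·(-1) + 0.8528·1 + 0.2132·(-4) + (-0.4264)·2 = -0.6396.
u_2 = w_2 + 0.6396·q_1 = (-1.1364, 1.5455, -3.8636, 1.7273).
‖u_2‖ = 4.6466, so q_2 = (-0.2446, 0.3326, -0.8315, 0.3717).
q_1·w_3 = (-0.2132)·(-2) + 0.8528·0 + 0.2132·(-4) + (-0.4264)·0 = -0.4264; q_2·w_3 = (-0.2446)·(-2) + 0.3326·0 + (-0.8315)·(-4) + 0.3717·0 = 3.8151.
u_3 = w_3 + 0.4264·q_1 − 3.8151·q_2 = (-1.1579, -0.9053, -0.7368, -1.6000).
‖u_3‖ = 2.2942, so q_3 = (-0.5047, -0.3946, -0.3212, -0.6974).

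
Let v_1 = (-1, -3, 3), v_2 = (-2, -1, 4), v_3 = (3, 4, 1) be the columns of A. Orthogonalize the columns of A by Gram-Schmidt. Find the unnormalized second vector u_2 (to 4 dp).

u_2 = (-1.1053, 1.6842, 1.3158)

v_1 = (-1, -3, 3); ‖v_1‖ = 4.3589, so q_1 = (-0.2294, -0.6882, 0.6882).
q_1·v_2 = (-0.2294)·(-2) + (-0.6882)·(-1) + 0.6882·4 = 3.9001.
u_2 = v_2 − 3.9001·q_1 = (-1.1053, 1.6842, 1.3158).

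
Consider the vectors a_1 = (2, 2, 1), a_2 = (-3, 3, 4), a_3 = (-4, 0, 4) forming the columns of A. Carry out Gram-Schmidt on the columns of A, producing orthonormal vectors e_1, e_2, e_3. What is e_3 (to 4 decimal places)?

e_3 = (0.2936, -0.6459, 0.7047)

e_1 = a_1/‖a_1‖ = (2, 2, 1)/3.0000 = (0.6667, 0.6667, 0.3333).
r_{12} = e_1·a_2 = 1.3333.
u_2 = a_2 − 1.3333·e_1 = (-3.8889, 2.1111, 3.5556).
‖u_2‖ = 5.6765, so e_2 = (-0.6851, 0.3719, 0.6264).
r_{13} = e_1·a_3 = -1.3333; r_{23} = e_2·a_3 = 5.2458.
u_3 = a_3 + 1.3333·e_1 − 5.2458·e_2 = (0.4828, -1.0621, 1.1586).
‖u_3‖ = 1.6442, so e_3 = (0.2936, -0.6459, 0.7047).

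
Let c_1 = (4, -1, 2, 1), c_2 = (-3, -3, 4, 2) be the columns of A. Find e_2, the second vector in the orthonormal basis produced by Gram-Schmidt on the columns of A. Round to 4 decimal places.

e_1 = c_1/‖c_1‖ = (4, -1, 2, 1)/4.6904 = (0.8528, -0.2132, 0.4264, 0.2132).
r_{12} = e_1·c_2 = 0.2132.
u_2 = c_2 − 0.2132·e_1 = (-3.1818, -2.9545, 3.9091, 1.9545).
‖u_2‖ = 6.1607, so e_2 = (-0.5165, -0.4796, 0.6345, 0.3173).

e_2 = (-0.5165, -0.4796, 0.6345, 0.3173)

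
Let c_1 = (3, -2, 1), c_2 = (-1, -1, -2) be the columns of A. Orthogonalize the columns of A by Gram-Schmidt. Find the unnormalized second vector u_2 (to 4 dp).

u_2 = (-0.3571, -1.4286, -1.7857)

e_1 = c_1/‖c_1‖ = (3, -2, 1)/3.7417 = (0.8018, -0.5345, 0.2673).
r_{12} = e_1·c_2 = -0.8018.
u_2 = c_2 + 0.8018·e_1 = (-0.3571, -1.4286, -1.7857).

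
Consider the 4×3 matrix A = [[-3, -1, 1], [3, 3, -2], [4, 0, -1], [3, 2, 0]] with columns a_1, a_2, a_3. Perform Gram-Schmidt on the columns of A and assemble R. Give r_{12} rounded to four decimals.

r_{12} = 2.7450

a_1 = (-3, 3, 4, 3); ‖a_1‖ = 6.5574, so e_1 = (-0.4575, 0.4575, 0.6100, 0.4575).
r_{12} = e_1·a_2 = 2.7450.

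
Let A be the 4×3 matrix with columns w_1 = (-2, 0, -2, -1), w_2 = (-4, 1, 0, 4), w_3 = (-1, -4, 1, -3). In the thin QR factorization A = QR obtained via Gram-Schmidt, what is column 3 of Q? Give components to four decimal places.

e_3 = (-0.3688, -0.7929, 0.4541, -0.1706)

w_1 = (-2, 0, -2, -1); ‖w_1‖ = 3.0000, so e_1 = (-0.6667, 0.0000, -0.6667, -0.3333).
e_1·w_2 = (-0.6667)·(-4) + 0.0000·1 + (-0.6667)·0 + (-0.3333)·4 = 1.3333.
u_2 = w_2 − 1.3333·e_1 = (-3.1111, 1.0000, 0.8889, 4.4444).
‖u_2‖ = 5.5877, so e_2 = (-0.5568, 0.1790, 0.1591, 0.7954).
e_1·w_3 = (-0.6667)·(-1) + 0.0000·(-4) + (-0.6667)·1 + (-0.3333)·(-3) = 1.0000; e_2·w_3 = (-0.5568)·(-1) + 0.1790·(-4) + 0.1591·1 + 0.7954·(-3) = -2.3862.
u_3 = w_3 − 1.0000·e_1 + 2.3862·e_2 = (-1.6619, -3.5730, 2.0463, -0.7687).
‖u_3‖ = 4.5062, so e_3 = (-0.3688, -0.7929, 0.4541, -0.1706).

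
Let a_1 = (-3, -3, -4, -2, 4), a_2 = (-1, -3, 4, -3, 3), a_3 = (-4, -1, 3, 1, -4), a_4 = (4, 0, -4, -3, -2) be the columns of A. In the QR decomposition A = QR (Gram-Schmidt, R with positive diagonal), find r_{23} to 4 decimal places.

a_1 = (-3, -3, -4, -2, 4); ‖a_1‖ = 7.3485, so e_1 = (-0.4082, -0.4082, -0.5443, -0.2722, 0.5443).
e_1·a_2 = (-0.4082)·(-1) + (-0.4082)·(-3) + (-0.5443)·4 + (-0.2722)·(-3) + 0.5443·3 = 1.9052.
u_2 = a_2 − 1.9052·e_1 = (-0.2222, -2.2222, 5.0370, -2.4815, 1.9630).
‖u_2‖ = 6.3538, so e_2 = (-0.0350, -0.3497, 0.7928, -0.3906, 0.3089).
r_{23} = e_2·a_3 = 1.2416.

r_{23} = 1.2416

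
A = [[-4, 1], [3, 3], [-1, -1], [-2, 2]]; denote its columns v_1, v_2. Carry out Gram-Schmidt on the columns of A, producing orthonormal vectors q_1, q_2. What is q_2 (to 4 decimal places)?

q_2 = (0.3285, 0.7262, -0.2421, 0.5533)

v_1 = (-4, 3, -1, -2); ‖v_1‖ = 5.4772, so q_1 = (-0.7303, 0.5477, -0.1826, -0.3651).
q_1·v_2 = (-0.7303)·1 + 0.5477·3 + (-0.1826)·(-1) + (-0.3651)·2 = 0.3651.
u_2 = v_2 − 0.3651·q_1 = (1.2667, 2.8000, -0.9333, 2.1333).
‖u_2‖ = 3.8557, so q_2 = (0.3285, 0.7262, -0.2421, 0.5533).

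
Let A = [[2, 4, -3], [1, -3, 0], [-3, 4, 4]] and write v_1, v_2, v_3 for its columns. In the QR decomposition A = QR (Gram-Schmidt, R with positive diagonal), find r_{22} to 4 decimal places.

r_{22} = 6.1237

v_1 = (2, 1, -3); ‖v_1‖ = 3.7417, so q_1 = (0.5345, 0.2673, -0.8018).
q_1·v_2 = 0.5345·4 + 0.2673·(-3) + (-0.8018)·4 = -1.8708.
u_2 = v_2 + 1.8708·q_1 = (5.0000, -2.5000, 2.5000).
r_{22} = ‖u_2‖ = 6.1237.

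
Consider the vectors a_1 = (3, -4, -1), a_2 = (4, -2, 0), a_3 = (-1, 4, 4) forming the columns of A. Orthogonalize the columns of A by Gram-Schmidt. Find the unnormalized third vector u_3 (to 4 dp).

u_3 = (-0.4333, -0.8667, 2.1667)

a_1 = (3, -4, -1); ‖a_1‖ = 5.0990, so q_1 = (0.5883, -0.7845, -0.1961).
q_1·a_2 = 0.5883·4 + (-0.7845)·(-2) + (-0.1961)·0 = 3.9223.
u_2 = a_2 − 3.9223·q_1 = (1.6923, 1.0769, 0.7692).
‖u_2‖ = 2.1483, so q_2 = (0.7877, 0.5013, 0.3581).
q_1·a_3 = 0.5883·(-1) + (-0.7845)·4 + (-0.1961)·4 = -4.5107; q_2·a_3 = 0.7877·(-1) + 0.5013·4 + 0.3581·4 = 2.6496.
u_3 = a_3 + 4.5107·q_1 − 2.6496·q_2 = (-0.4333, -0.8667, 2.1667).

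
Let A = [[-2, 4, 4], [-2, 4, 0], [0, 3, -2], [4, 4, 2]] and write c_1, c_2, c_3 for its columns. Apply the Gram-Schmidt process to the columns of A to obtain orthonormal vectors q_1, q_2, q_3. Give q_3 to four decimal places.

q_3 = (0.6395, -0.2952, -0.6887, 0.1722)

c_1 = (-2, -2, 0, 4); ‖c_1‖ = 4.8990, so q_1 = (-0.4082, -0.4082, 0.0000, 0.8165).
q_1·c_2 = (-0.4082)·4 + (-0.4082)·4 + 0.0000·3 + 0.8165·4 = 0.0000.
u_2 = c_2 + 0.0000·q_1 = (4.0000, 4.0000, 3.0000, 4.0000).
‖u_2‖ = 7.5498, so q_2 = (0.5298, 0.5298, 0.3974, 0.5298).
q_1·c_3 = (-0.4082)·4 + (-0.4082)·0 + 0.0000·(-2) + 0.8165·2 = 0.0000; q_2·c_3 = 0.5298·4 + 0.5298·0 + 0.3974·(-2) + 0.5298·2 = 2.3842.
u_3 = c_3 + 0.0000·q_1 − 2.3842·q_2 = (2.7368, -1.2632, -2.9474, 0.7368).
‖u_3‖ = 4.2797, so q_3 = (0.6395, -0.2952, -0.6887, 0.1722).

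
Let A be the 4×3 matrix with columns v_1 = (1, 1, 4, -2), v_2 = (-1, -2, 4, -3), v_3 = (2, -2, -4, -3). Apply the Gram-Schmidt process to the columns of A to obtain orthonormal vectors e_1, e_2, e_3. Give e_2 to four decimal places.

v_1 = (1, 1, 4, -2); ‖v_1‖ = 4.6904, so e_1 = (0.2132, 0.2132, 0.8528, -0.4264).
e_1·v_2 = 0.2132·(-1) + 0.2132·(-2) + 0.8528·4 + (-0.4264)·(-3) = 4.0508.
u_2 = v_2 − 4.0508·e_1 = (-1.8636, -2.8636, 0.5455, -1.2727).
‖u_2‖ = 3.6866, so e_2 = (-0.5055, -0.7768, 0.1480, -0.3452).

e_2 = (-0.5055, -0.7768, 0.1480, -0.3452)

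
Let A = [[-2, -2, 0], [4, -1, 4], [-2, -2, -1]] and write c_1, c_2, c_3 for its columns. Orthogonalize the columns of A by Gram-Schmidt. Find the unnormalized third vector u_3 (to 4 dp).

u_3 = (0.5000, 0.0000, -0.5000)

e_1 = c_1/‖c_1‖ = (-2, 4, -2)/4.8990 = (-0.4082, 0.8165, -0.4082).
r_{12} = e_1·c_2 = 0.8165.
u_2 = c_2 − 0.8165·e_1 = (-1.6667, -1.6667, -1.6667).
‖u_2‖ = 2.8868, so e_2 = (-0.5774, -0.5774, -0.5774).
r_{13} = e_1·c_3 = 3.6742; r_{23} = e_2·c_3 = -1.7321.
u_3 = c_3 − 3.6742·e_1 + 1.7321·e_2 = (0.5000, 0.0000, -0.5000).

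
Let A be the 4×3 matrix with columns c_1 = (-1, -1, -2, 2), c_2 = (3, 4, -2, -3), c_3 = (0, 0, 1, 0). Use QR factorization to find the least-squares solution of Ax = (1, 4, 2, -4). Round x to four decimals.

q_1 = c_1/‖c_1‖ = (-1, -1, -2, 2)/3.1623 = (-0.3162, -0.3162, -0.6325, 0.6325).
r_{12} = q_1·c_2 = -2.8460.
u_2 = c_2 + 2.8460·q_1 = (2.1000, 3.1000, -3.8000, -1.2000).
‖u_2‖ = 5.4681, so q_2 = (0.3840, 0.5669, -0.6949, -0.2195).
r_{13} = q_1·c_3 = -0.6325; r_{23} = q_2·c_3 = -0.6949.
u_3 = c_3 + 0.6325·q_1 + 0.6949·q_2 = (0.0669, 0.1940, 0.1171, 0.2475).
‖u_3‖ = 0.3421, so q_3 = (0.1955, 0.5670, 0.3421, 0.7234).
Qᵀb = (-5.3759, 2.1397, 0.2542).
Back-substitute: x_3 = 0.2542/0.3421 = 0.7429.
x_2 = (2.1397 + 0.6949·0.7429)/5.4681 = 0.4857.
x_1 = (-5.3759 + 2.8460·0.4857 + 0.6325·0.7429)/3.1623 = -1.1143.

x = (-1.1143, 0.4857, 0.7429)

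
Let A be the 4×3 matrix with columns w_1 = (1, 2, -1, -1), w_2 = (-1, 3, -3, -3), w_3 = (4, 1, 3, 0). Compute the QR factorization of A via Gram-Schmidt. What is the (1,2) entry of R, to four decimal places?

e_1 = w_1/‖w_1‖ = (1, 2, -1, -1)/2.6458 = (0.3780, 0.7559, -0.3780, -0.3780).
r_{12} = e_1·w_2 = 4.1576.

r_{12} = 4.1576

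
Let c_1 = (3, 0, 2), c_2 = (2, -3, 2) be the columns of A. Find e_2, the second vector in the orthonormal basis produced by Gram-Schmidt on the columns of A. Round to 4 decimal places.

e_1 = c_1/‖c_1‖ = (3, 0, 2)/3.6056 = (0.8321, 0.0000, 0.5547).
r_{12} = e_1·c_2 = 2.7735.
u_2 = c_2 − 2.7735·e_1 = (-0.3077, -3.0000, 0.4615).
‖u_2‖ = 3.0509, so e_2 = (-0.1009, -0.9833, 0.1513).

e_2 = (-0.1009, -0.9833, 0.1513)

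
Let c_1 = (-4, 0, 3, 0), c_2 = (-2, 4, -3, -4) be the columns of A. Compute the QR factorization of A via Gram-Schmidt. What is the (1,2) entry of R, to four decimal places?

c_1 = (-4, 0, 3, 0); ‖c_1‖ = 5.0000, so q_1 = (-0.8000, 0.0000, 0.6000, 0.0000).
r_{12} = q_1·c_2 = -0.2000.

r_{12} = -0.2000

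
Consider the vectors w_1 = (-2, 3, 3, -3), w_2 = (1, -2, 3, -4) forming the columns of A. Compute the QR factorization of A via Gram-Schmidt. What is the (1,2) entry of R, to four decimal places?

r_{12} = 2.3349

w_1 = (-2, 3, 3, -3); ‖w_1‖ = 5.5678, so q_1 = (-0.3592, 0.5388, 0.5388, -0.5388).
r_{12} = q_1·w_2 = 2.3349.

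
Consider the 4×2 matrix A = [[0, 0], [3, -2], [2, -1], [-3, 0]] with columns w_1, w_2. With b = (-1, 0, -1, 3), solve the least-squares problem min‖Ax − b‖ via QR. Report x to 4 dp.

w_1 = (0, 3, 2, -3); ‖w_1‖ = 4.6904, so e_1 = (0.0000, 0.6396, 0.4264, -0.6396).
e_1·w_2 = 0.0000·0 + 0.6396·(-2) + 0.4264·(-1) + (-0.6396)·0 = -1.7056.
u_2 = w_2 + 1.7056·e_1 = (0.0000, -0.9091, -0.2727, -1.0909).
‖u_2‖ = 1.4460, so e_2 = (0.0000, -0.6287, -0.1886, -0.7544).
Qᵀb = (-2.3452, -2.0747).
Back-substitute: x_2 = -2.0747/1.4460 = -1.4348.
x_1 = (-2.3452 + 1.7056·(-1.4348))/4.6904 = -1.0217.

x = (-1.0217, -1.4348)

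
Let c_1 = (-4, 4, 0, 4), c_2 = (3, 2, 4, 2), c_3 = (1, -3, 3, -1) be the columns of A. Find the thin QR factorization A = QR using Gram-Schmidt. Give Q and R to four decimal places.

c_1 = (-4, 4, 0, 4); ‖c_1‖ = 6.9282, so e_1 = (-0.5774, 0.5774, 0.0000, 0.5774).
e_1·c_2 = (-0.5774)·3 + 0.5774·2 + 0.0000·4 + 0.5774·2 = 0.5774.
u_2 = c_2 − 0.5774·e_1 = (3.3333, 1.6667, 4.0000, 1.6667).
‖u_2‖ = 5.7155, so e_2 = (0.5832, 0.2916, 0.6999, 0.2916).
e_1·c_3 = (-0.5774)·1 + 0.5774·(-3) + 0.0000·3 + 0.5774·(-1) = -2.8868; e_2·c_3 = 0.5832·1 + 0.2916·(-3) + 0.6999·3 + 0.2916·(-1) = 1.5164.
u_3 = c_3 + 2.8868·e_1 − 1.5164·e_2 = (-1.5510, -1.7755, 1.9388, 0.2245).
‖u_3‖ = 3.0606, so e_3 = (-0.5068, -0.5801, 0.6335, 0.0733).

Q = [[-0.5774, 0.5832, -0.5068], [0.5774, 0.2916, -0.5801], [0.0000, 0.6999, 0.6335], [0.5774, 0.2916, 0.0733]], R = [[6.9282, 0.5774, -2.8868], [0.0000, 5.7155, 1.5164], [0.0000, 0.0000, 3.0606]]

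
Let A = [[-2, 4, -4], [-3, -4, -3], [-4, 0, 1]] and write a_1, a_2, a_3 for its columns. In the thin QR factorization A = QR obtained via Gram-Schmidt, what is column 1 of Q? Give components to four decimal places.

a_1 = (-2, -3, -4); ‖a_1‖ = 5.3852, so e_1 = (-0.3714, -0.5571, -0.7428).

e_1 = (-0.3714, -0.5571, -0.7428)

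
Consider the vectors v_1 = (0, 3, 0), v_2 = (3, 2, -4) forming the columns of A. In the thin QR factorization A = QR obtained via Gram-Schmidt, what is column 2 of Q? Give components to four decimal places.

v_1 = (0, 3, 0); ‖v_1‖ = 3.0000, so q_1 = (0.0000, 1.0000, 0.0000).
q_1·v_2 = 0.0000·3 + 1.0000·2 + 0.0000·(-4) = 2.0000.
u_2 = v_2 − 2.0000·q_1 = (3.0000, 0.0000, -4.0000).
‖u_2‖ = 5.0000, so q_2 = (0.6000, 0.0000, -0.8000).

q_2 = (0.6000, 0.0000, -0.8000)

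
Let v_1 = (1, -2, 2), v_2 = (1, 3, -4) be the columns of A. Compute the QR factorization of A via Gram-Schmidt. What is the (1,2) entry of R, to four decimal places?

r_{12} = -4.3333

e_1 = v_1/‖v_1‖ = (1, -2, 2)/3.0000 = (0.3333, -0.6667, 0.6667).
r_{12} = e_1·v_2 = -4.3333.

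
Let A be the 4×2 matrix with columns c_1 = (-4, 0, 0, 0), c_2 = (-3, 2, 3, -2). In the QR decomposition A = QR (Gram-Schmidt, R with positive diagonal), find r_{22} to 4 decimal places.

r_{22} = 4.1231

c_1 = (-4, 0, 0, 0); ‖c_1‖ = 4.0000, so e_1 = (-1.0000, 0.0000, 0.0000, 0.0000).
e_1·c_2 = (-1.0000)·(-3) + 0.0000·2 + 0.0000·3 + 0.0000·(-2) = 3.0000.
u_2 = c_2 − 3.0000·e_1 = (0.0000, 2.0000, 3.0000, -2.0000).
r_{22} = ‖u_2‖ = 4.1231.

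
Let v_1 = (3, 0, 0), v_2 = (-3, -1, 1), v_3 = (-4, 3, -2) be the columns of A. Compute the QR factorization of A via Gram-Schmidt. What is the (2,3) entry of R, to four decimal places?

q_1 = v_1/‖v_1‖ = (3, 0, 0)/3.0000 = (1.0000, 0.0000, 0.0000).
r_{12} = q_1·v_2 = -3.0000.
u_2 = v_2 + 3.0000·q_1 = (0.0000, -1.0000, 1.0000).
‖u_2‖ = 1.4142, so q_2 = (0.0000, -0.7071, 0.7071).
r_{23} = q_2·v_3 = -3.5355.

r_{23} = -3.5355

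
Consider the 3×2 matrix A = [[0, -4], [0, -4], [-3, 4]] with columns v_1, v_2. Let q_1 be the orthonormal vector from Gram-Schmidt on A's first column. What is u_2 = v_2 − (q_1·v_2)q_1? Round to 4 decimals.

u_2 = (-4.0000, -4.0000, 0.0000)

v_1 = (0, 0, -3); ‖v_1‖ = 3.0000, so q_1 = (0.0000, 0.0000, -1.0000).
q_1·v_2 = 0.0000·(-4) + 0.0000·(-4) + (-1.0000)·4 = -4.0000.
u_2 = v_2 + 4.0000·q_1 = (-4.0000, -4.0000, 0.0000).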